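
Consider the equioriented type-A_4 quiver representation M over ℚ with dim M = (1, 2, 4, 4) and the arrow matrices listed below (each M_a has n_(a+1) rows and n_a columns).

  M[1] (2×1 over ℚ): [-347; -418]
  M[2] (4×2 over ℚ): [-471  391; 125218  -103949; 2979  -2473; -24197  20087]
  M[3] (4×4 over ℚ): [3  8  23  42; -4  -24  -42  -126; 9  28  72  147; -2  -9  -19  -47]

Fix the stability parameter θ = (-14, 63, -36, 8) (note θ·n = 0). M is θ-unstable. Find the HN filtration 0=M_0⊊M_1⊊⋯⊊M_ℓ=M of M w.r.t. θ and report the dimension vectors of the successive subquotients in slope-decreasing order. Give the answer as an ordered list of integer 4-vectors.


Barcode: M ≅ I[1,4], I[2,4], I[3,4]^2. HN layers by μ_θ (4 steps, strictly decreasing):
  μ^(1)=35/3; μ^(2)=8; μ^(3)=-14; μ^(4)=-36

((0, 2, 2, 2); (0, 0, 0, 2); (1, 0, 0, 0); (0, 0, 2, 0))


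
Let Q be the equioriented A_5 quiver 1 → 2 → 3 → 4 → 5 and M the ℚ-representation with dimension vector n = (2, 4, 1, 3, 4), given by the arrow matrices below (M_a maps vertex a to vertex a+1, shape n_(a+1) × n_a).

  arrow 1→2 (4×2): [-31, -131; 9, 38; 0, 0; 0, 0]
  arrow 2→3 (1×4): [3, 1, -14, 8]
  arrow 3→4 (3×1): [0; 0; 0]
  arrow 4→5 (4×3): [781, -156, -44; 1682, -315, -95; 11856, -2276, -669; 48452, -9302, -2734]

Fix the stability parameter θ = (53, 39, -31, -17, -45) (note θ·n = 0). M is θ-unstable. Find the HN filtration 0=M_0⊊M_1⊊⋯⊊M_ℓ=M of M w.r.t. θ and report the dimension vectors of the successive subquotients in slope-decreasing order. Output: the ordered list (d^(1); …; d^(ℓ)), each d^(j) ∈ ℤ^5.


Via rank(M_{q-1}∘⋯∘M_p): M ≅ I[1,2], I[1,3], I[2,2]^2, I[4,5]^3, I[5,5].
μ_θ-semistable layers: μ^(1)=46; μ^(2)=39; μ^(3)=61/3; μ^(4)=-31; μ^(5)=-45

((1, 1, 0, 0, 0); (0, 2, 0, 0, 0); (1, 1, 1, 0, 0); (0, 0, 0, 3, 3); (0, 0, 0, 0, 1))


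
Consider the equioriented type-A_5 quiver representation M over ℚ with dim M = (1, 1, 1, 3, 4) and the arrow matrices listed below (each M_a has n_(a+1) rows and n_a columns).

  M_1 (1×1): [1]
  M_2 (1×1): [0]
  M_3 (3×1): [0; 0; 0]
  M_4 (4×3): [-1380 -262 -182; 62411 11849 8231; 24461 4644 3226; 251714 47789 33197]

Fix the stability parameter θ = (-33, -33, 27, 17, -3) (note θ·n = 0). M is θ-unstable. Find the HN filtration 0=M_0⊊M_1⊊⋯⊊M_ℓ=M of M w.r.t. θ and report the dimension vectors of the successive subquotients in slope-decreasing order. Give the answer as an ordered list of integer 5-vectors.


Interval decomposition of M: I[1,2], I[3,3], I[4,4], I[4,5]^2, I[5,5]^2.
HN type (ℓ=5): μ^(1)=27; μ^(2)=17; μ^(3)=7; μ^(4)=-3; μ^(5)=-33

((0, 0, 1, 0, 0); (0, 0, 0, 1, 0); (0, 0, 0, 2, 2); (0, 0, 0, 0, 2); (1, 1, 0, 0, 0))


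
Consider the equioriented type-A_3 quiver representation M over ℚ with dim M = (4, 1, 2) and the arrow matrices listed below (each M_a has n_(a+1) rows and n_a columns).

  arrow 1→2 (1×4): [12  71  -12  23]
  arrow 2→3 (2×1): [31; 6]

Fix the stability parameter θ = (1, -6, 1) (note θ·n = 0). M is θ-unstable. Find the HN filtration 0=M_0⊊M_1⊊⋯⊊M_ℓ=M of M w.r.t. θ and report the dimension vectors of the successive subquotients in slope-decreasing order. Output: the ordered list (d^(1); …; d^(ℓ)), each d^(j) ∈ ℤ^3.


Interval decomposition of M: I[1,1]^3, I[1,3], I[3,3].
HN type (ℓ=2): μ^(1)=1; μ^(2)=-5/2

((3, 0, 2); (1, 1, 0))


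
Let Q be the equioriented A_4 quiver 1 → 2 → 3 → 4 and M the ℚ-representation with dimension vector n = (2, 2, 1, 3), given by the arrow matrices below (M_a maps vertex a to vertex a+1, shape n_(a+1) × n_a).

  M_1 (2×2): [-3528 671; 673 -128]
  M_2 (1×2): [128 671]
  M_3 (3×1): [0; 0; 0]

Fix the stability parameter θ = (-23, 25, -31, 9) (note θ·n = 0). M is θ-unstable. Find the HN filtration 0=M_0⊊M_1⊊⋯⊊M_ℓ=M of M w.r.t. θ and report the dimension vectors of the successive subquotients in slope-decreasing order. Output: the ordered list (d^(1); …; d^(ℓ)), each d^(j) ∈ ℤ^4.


Interval decomposition of M: I[1,2], I[1,3], I[4,4]^3.
HN type (ℓ=4): μ^(1)=25; μ^(2)=9; μ^(3)=-3; μ^(4)=-23

((0, 1, 0, 0); (0, 0, 0, 3); (0, 1, 1, 0); (2, 0, 0, 0))


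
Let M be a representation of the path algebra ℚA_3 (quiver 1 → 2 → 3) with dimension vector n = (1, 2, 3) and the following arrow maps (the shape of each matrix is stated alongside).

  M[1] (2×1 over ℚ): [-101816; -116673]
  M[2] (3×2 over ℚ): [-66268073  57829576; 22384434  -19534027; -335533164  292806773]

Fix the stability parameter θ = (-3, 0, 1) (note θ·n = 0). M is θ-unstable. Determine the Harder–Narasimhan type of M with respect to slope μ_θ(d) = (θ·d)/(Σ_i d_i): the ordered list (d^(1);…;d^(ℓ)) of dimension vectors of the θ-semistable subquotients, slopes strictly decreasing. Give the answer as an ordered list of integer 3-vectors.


Via rank(M_{q-1}∘⋯∘M_p): M ≅ I[1,3], I[2,3], I[3,3].
μ_θ-semistable layers: μ^(1)=1; μ^(2)=0; μ^(3)=-3

((0, 0, 3); (0, 2, 0); (1, 0, 0))


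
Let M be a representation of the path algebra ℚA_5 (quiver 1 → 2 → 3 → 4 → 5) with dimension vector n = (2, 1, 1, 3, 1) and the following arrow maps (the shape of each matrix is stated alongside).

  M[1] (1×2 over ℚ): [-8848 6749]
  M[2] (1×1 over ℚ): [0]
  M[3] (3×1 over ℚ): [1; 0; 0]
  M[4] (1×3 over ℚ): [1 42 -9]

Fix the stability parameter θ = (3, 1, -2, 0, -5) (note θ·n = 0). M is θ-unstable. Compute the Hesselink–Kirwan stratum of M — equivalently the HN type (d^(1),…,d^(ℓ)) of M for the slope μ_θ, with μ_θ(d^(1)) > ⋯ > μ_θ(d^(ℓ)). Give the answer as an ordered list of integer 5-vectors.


Barcode: M ≅ I[1,1], I[1,2], I[3,5], I[4,4]^2. HN layers by μ_θ (4 steps, strictly decreasing):
  μ^(1)=3; μ^(2)=2; μ^(3)=0; μ^(4)=-7/3

((1, 0, 0, 0, 0); (1, 1, 0, 0, 0); (0, 0, 0, 2, 0); (0, 0, 1, 1, 1))


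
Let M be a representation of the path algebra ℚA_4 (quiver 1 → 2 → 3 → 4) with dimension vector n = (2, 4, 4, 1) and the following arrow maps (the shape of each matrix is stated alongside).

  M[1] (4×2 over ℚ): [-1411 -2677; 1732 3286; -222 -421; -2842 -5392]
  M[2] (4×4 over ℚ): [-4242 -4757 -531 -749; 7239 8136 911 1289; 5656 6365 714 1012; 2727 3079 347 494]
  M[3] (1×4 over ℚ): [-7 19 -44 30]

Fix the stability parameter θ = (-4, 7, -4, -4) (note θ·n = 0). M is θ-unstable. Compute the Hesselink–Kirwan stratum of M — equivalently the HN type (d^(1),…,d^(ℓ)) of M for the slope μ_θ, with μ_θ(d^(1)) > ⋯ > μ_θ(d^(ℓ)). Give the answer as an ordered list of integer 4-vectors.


Via rank(M_{q-1}∘⋯∘M_p): M ≅ I[1,3], I[1,4], I[2,3]^2.
μ_θ-semistable layers: μ^(1)=3/2; μ^(2)=-1/3; μ^(3)=-4

((0, 3, 3, 0); (0, 1, 1, 1); (2, 0, 0, 0))


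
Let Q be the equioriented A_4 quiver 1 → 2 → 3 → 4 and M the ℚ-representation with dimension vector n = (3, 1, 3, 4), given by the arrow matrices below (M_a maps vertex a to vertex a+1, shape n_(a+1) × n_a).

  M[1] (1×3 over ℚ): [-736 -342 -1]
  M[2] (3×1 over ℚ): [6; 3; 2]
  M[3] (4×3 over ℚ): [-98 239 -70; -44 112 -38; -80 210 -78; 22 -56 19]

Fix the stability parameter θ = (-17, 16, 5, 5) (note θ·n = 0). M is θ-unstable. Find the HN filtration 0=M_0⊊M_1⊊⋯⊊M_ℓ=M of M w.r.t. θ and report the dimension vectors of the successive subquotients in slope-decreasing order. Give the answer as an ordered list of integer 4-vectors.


Barcode: M ≅ I[1,1]^2, I[1,4], I[3,3], I[3,4], I[4,4]^2. HN layers by μ_θ (3 steps, strictly decreasing):
  μ^(1)=26/3; μ^(2)=5; μ^(3)=-17

((0, 1, 1, 1); (0, 0, 2, 3); (3, 0, 0, 0))


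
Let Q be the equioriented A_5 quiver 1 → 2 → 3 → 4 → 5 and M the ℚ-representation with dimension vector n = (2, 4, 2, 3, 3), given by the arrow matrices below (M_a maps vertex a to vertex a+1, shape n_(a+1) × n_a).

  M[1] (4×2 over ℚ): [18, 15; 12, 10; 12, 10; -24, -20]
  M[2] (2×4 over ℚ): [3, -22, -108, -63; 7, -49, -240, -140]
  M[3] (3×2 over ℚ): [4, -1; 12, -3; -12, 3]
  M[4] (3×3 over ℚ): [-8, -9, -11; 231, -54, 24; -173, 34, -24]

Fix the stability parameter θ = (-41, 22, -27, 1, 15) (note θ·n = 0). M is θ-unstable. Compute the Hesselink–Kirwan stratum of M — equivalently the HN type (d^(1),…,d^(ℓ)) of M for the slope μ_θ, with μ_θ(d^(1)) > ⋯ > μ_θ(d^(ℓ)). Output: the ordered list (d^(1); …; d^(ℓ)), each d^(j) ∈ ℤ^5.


Barcode: M ≅ I[1,1], I[1,5], I[2,2]^2, I[2,3], I[4,4], I[4,5], I[5,5]. HN layers by μ_θ (5 steps, strictly decreasing):
  μ^(1)=22; μ^(2)=15; μ^(3)=1; μ^(4)=-5/2; μ^(5)=-41

((0, 2, 0, 0, 0); (0, 0, 0, 0, 3); (0, 0, 0, 3, 0); (0, 2, 2, 0, 0); (2, 0, 0, 0, 0))


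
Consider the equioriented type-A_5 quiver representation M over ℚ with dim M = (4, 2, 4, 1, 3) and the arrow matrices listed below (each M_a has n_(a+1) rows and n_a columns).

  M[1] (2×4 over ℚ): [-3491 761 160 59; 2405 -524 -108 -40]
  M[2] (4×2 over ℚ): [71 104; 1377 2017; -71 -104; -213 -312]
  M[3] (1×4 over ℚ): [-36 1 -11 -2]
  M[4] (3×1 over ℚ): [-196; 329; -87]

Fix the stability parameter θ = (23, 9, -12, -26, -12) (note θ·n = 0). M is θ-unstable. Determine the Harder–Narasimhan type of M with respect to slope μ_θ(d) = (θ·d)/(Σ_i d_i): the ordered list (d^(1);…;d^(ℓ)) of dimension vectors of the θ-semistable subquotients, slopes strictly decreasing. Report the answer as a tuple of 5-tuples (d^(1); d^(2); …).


Via rank(M_{q-1}∘⋯∘M_p): M ≅ I[1,1]^2, I[1,3], I[1,5], I[3,3]^2, I[5,5]^2.
μ_θ-semistable layers: μ^(1)=23; μ^(2)=20/3; μ^(3)=-18/5; μ^(4)=-12

((2, 0, 0, 0, 0); (1, 1, 1, 0, 0); (1, 1, 1, 1, 1); (0, 0, 2, 0, 2))


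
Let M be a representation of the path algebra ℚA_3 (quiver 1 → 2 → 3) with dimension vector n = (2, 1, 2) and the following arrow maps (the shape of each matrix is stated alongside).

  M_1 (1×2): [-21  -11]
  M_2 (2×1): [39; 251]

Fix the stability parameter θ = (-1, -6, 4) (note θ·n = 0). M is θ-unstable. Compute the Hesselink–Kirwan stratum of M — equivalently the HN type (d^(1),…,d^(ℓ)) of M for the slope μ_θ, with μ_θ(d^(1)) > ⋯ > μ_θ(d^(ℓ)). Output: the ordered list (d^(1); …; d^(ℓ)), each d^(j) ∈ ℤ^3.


Interval decomposition of M: I[1,1], I[1,3], I[3,3].
HN type (ℓ=3): μ^(1)=4; μ^(2)=-1; μ^(3)=-7/2

((0, 0, 2); (1, 0, 0); (1, 1, 0))


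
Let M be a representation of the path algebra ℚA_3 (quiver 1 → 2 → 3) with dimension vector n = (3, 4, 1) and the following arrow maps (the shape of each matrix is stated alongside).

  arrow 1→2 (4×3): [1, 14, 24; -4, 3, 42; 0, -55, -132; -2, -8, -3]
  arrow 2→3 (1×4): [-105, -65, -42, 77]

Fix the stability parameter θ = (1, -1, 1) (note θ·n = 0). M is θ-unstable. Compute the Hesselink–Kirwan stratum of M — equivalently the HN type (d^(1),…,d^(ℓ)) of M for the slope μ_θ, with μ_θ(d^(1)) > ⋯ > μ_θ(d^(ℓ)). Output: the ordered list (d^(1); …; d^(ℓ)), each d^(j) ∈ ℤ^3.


Barcode: M ≅ I[1,2]^2, I[1,3], I[2,2]. HN layers by μ_θ (3 steps, strictly decreasing):
  μ^(1)=1; μ^(2)=0; μ^(3)=-1

((0, 0, 1); (3, 3, 0); (0, 1, 0))


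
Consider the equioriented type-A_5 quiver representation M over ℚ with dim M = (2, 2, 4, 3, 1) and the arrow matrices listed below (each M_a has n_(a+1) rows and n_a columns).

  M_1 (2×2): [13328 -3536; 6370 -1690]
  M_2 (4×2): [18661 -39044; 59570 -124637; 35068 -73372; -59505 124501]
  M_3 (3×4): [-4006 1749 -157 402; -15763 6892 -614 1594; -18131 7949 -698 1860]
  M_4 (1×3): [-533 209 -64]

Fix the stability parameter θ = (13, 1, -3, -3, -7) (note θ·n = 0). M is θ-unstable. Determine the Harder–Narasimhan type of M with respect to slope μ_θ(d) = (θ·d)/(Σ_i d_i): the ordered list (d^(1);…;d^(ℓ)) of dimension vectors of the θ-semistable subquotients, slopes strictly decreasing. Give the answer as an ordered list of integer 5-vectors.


Barcode: M ≅ I[1,1], I[1,5], I[2,4], I[3,3], I[3,4]. HN layers by μ_θ (4 steps, strictly decreasing):
  μ^(1)=13; μ^(2)=1/5; μ^(3)=-5/3; μ^(4)=-3

((1, 0, 0, 0, 0); (1, 1, 1, 1, 1); (0, 1, 1, 1, 0); (0, 0, 2, 1, 0))


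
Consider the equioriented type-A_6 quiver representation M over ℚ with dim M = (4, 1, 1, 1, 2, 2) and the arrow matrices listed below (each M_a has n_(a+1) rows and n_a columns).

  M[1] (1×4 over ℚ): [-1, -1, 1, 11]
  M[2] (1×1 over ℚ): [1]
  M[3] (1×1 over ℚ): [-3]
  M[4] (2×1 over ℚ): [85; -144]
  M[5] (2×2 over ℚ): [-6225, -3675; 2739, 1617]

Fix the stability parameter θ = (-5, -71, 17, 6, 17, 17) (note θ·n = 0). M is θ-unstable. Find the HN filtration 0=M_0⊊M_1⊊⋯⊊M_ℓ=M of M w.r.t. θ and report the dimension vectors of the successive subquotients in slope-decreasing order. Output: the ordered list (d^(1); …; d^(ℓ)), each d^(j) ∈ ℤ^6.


Via rank(M_{q-1}∘⋯∘M_p): M ≅ I[1,1]^3, I[1,6], I[5,5], I[6,6].
μ_θ-semistable layers: μ^(1)=17; μ^(2)=23/2; μ^(3)=-5; μ^(4)=-38

((0, 0, 0, 0, 2, 2); (0, 0, 1, 1, 0, 0); (3, 0, 0, 0, 0, 0); (1, 1, 0, 0, 0, 0))


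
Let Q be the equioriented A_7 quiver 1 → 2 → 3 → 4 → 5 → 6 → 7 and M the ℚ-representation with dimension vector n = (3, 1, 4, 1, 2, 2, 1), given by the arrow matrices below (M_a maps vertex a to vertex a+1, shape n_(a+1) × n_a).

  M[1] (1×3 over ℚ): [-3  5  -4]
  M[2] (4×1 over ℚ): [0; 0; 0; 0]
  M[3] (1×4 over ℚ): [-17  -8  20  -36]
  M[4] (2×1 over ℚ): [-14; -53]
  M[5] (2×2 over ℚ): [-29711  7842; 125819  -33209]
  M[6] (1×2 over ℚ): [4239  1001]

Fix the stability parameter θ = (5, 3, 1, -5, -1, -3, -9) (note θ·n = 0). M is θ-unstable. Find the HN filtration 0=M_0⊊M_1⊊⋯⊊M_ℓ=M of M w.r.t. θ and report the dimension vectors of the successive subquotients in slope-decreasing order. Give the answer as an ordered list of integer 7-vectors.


Via rank(M_{q-1}∘⋯∘M_p): M ≅ I[1,1]^2, I[1,2], I[3,3]^3, I[3,7], I[5,6].
μ_θ-semistable layers: μ^(1)=5; μ^(2)=4; μ^(3)=1; μ^(4)=-2; μ^(5)=-17/5

((2, 0, 0, 0, 0, 0, 0); (1, 1, 0, 0, 0, 0, 0); (0, 0, 3, 0, 0, 0, 0); (0, 0, 0, 0, 1, 1, 0); (0, 0, 1, 1, 1, 1, 1))


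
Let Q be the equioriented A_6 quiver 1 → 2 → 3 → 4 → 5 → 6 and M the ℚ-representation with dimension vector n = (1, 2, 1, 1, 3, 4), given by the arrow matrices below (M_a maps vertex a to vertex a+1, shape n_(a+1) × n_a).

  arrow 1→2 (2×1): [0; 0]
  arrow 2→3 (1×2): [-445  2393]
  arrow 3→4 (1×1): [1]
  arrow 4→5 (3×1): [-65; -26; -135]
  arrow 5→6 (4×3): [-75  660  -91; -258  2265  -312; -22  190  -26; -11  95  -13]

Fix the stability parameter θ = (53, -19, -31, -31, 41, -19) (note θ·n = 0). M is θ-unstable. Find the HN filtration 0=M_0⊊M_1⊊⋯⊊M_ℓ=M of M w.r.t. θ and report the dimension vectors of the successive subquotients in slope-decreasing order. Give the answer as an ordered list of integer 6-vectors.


Barcode: M ≅ I[1,1], I[2,2], I[2,5], I[5,6]^2, I[6,6]^2. HN layers by μ_θ (5 steps, strictly decreasing):
  μ^(1)=53; μ^(2)=41; μ^(3)=11; μ^(4)=-19; μ^(5)=-27

((1, 0, 0, 0, 0, 0); (0, 0, 0, 0, 1, 0); (0, 0, 0, 0, 2, 2); (0, 1, 0, 0, 0, 2); (0, 1, 1, 1, 0, 0))


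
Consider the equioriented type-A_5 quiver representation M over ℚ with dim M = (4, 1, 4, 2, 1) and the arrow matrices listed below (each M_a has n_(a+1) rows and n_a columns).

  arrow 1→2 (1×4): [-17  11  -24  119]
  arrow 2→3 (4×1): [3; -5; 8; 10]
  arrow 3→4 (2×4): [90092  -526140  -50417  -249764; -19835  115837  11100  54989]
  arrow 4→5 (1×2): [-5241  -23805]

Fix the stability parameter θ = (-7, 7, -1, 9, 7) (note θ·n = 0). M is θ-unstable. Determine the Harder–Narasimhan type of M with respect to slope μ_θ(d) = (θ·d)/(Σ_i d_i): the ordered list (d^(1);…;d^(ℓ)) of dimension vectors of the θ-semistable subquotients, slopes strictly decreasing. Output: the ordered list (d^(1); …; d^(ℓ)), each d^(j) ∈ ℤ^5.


Barcode: M ≅ I[1,1]^3, I[1,3], I[3,3], I[3,4], I[3,5]. HN layers by μ_θ (5 steps, strictly decreasing):
  μ^(1)=9; μ^(2)=8; μ^(3)=3; μ^(4)=-1; μ^(5)=-7

((0, 0, 0, 1, 0); (0, 0, 0, 1, 1); (0, 1, 1, 0, 0); (0, 0, 3, 0, 0); (4, 0, 0, 0, 0))


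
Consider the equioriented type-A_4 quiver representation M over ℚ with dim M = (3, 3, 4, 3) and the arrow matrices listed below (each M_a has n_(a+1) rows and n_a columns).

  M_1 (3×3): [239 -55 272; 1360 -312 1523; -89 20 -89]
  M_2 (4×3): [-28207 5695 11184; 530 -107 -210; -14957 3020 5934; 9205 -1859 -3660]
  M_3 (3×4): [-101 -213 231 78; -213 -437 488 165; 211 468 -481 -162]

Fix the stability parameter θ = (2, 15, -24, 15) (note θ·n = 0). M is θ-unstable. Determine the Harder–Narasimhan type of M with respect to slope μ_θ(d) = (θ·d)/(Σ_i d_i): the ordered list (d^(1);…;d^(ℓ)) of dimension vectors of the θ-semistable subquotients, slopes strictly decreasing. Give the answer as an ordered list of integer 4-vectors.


Via rank(M_{q-1}∘⋯∘M_p): M ≅ I[1,2], I[1,3], I[1,4], I[3,4]^2.
μ_θ-semistable layers: μ^(1)=15; μ^(2)=2; μ^(3)=-7/3; μ^(4)=-24

((0, 1, 0, 3); (1, 0, 0, 0); (2, 2, 2, 0); (0, 0, 2, 0))


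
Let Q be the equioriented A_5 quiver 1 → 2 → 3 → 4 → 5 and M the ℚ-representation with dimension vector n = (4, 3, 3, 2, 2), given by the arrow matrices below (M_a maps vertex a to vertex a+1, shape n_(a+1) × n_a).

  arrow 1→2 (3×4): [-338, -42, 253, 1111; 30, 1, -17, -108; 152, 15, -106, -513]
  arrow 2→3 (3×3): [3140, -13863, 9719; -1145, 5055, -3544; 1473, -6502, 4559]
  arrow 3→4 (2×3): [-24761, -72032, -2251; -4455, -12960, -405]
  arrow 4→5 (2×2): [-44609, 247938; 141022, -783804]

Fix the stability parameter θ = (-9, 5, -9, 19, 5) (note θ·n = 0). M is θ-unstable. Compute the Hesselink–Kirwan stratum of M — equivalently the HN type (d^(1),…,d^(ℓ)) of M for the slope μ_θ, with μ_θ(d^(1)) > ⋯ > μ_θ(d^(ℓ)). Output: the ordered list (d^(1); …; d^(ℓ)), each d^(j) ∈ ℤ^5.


Via rank(M_{q-1}∘⋯∘M_p): M ≅ I[1,1], I[1,3]^2, I[1,5], I[4,4], I[5,5].
μ_θ-semistable layers: μ^(1)=19; μ^(2)=12; μ^(3)=5; μ^(4)=-2; μ^(5)=-9

((0, 0, 0, 1, 0); (0, 0, 0, 1, 1); (0, 0, 0, 0, 1); (0, 3, 3, 0, 0); (4, 0, 0, 0, 0))


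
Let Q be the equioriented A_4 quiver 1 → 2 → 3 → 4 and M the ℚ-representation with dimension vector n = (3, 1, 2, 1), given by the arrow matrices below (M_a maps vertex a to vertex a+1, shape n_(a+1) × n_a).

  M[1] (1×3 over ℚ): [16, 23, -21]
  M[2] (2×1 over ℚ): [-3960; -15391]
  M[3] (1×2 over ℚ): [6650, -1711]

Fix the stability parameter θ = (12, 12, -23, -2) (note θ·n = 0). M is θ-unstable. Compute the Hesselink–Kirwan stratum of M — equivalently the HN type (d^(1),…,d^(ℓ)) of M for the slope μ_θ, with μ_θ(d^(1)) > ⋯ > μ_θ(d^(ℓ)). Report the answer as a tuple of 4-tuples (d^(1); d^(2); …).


Barcode: M ≅ I[1,1]^2, I[1,4], I[3,3]. HN layers by μ_θ (3 steps, strictly decreasing):
  μ^(1)=12; μ^(2)=-1/4; μ^(3)=-23

((2, 0, 0, 0); (1, 1, 1, 1); (0, 0, 1, 0))


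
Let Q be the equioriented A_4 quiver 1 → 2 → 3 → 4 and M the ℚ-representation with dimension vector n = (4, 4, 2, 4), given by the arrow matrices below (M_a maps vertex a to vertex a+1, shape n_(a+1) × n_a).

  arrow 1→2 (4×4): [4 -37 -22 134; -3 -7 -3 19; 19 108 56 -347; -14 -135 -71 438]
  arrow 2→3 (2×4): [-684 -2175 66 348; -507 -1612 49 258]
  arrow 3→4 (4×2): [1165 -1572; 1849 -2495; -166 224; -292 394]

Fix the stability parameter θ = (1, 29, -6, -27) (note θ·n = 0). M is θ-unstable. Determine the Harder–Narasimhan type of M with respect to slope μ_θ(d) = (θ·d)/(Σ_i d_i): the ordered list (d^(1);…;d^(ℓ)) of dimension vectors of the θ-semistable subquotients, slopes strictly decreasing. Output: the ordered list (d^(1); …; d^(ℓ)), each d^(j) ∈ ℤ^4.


Via rank(M_{q-1}∘⋯∘M_p): M ≅ I[1,1], I[1,2], I[1,4]^2, I[2,2], I[4,4]^2.
μ_θ-semistable layers: μ^(1)=29; μ^(2)=1; μ^(3)=-3/4; μ^(4)=-27

((0, 2, 0, 0); (2, 0, 0, 0); (2, 2, 2, 2); (0, 0, 0, 2))


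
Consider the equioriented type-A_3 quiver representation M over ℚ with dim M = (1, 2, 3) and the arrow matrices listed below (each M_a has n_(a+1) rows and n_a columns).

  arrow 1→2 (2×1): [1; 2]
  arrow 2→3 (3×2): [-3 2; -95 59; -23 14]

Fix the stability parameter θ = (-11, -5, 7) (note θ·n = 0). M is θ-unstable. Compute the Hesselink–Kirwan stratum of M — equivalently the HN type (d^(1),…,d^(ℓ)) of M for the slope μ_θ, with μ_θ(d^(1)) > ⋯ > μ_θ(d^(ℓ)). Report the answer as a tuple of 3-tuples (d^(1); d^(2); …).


Via rank(M_{q-1}∘⋯∘M_p): M ≅ I[1,3], I[2,3], I[3,3].
μ_θ-semistable layers: μ^(1)=7; μ^(2)=-5; μ^(3)=-11

((0, 0, 3); (0, 2, 0); (1, 0, 0))


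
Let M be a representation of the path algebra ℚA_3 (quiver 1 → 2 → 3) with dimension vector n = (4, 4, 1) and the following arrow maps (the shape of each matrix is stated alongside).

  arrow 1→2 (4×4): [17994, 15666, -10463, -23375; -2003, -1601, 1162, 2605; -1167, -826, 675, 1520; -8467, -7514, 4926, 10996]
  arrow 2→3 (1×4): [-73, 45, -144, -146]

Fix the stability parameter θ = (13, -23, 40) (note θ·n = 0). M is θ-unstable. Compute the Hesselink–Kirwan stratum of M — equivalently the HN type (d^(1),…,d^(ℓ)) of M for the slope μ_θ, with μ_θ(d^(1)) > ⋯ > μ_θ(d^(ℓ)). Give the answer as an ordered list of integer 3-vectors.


Interval decomposition of M: I[1,2]^3, I[1,3].
HN type (ℓ=2): μ^(1)=40; μ^(2)=-5

((0, 0, 1); (4, 4, 0))


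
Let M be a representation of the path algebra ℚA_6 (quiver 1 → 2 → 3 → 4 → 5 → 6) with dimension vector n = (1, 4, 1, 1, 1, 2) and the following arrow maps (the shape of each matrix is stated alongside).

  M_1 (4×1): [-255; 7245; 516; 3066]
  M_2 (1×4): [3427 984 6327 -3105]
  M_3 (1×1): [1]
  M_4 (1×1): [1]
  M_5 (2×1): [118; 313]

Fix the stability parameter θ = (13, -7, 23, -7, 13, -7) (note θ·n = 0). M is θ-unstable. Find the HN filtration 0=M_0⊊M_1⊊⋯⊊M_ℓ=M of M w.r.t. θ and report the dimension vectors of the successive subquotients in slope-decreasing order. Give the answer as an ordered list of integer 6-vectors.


Via rank(M_{q-1}∘⋯∘M_p): M ≅ I[1,6], I[2,2]^3, I[6,6].
μ_θ-semistable layers: μ^(1)=11/2; μ^(2)=3; μ^(3)=-7

((0, 0, 1, 1, 1, 1); (1, 1, 0, 0, 0, 0); (0, 3, 0, 0, 0, 1))


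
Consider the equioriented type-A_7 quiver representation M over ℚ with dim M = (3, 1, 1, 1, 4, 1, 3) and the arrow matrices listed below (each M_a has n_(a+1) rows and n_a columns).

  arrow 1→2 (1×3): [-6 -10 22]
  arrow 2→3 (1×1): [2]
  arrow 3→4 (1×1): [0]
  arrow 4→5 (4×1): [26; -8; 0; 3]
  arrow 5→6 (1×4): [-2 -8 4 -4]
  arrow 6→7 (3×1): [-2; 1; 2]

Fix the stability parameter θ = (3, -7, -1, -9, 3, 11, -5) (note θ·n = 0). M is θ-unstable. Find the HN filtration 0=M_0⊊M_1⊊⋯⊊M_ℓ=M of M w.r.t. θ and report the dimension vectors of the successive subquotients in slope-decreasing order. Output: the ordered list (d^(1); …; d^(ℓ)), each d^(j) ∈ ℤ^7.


Via rank(M_{q-1}∘⋯∘M_p): M ≅ I[1,1]^2, I[1,3], I[4,5], I[5,5]^2, I[5,7], I[7,7]^2.
μ_θ-semistable layers: μ^(1)=3; μ^(2)=-1; μ^(3)=-2; μ^(4)=-5; μ^(5)=-9

((2, 0, 0, 0, 4, 1, 1); (0, 0, 1, 0, 0, 0, 0); (1, 1, 0, 0, 0, 0, 0); (0, 0, 0, 0, 0, 0, 2); (0, 0, 0, 1, 0, 0, 0))


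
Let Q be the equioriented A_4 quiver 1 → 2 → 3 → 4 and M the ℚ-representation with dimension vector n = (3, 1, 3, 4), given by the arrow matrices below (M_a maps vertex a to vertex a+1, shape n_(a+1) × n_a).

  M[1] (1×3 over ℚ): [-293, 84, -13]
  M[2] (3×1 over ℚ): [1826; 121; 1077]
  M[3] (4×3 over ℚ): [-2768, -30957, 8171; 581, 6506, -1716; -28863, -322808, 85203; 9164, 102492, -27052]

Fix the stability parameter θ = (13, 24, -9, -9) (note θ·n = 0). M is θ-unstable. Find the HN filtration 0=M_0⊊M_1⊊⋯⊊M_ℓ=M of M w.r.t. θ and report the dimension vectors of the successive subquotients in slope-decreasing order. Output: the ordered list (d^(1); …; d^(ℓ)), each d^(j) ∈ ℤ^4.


Interval decomposition of M: I[1,1]^2, I[1,4], I[3,4]^2, I[4,4].
HN type (ℓ=3): μ^(1)=13; μ^(2)=19/4; μ^(3)=-9

((2, 0, 0, 0); (1, 1, 1, 1); (0, 0, 2, 3))


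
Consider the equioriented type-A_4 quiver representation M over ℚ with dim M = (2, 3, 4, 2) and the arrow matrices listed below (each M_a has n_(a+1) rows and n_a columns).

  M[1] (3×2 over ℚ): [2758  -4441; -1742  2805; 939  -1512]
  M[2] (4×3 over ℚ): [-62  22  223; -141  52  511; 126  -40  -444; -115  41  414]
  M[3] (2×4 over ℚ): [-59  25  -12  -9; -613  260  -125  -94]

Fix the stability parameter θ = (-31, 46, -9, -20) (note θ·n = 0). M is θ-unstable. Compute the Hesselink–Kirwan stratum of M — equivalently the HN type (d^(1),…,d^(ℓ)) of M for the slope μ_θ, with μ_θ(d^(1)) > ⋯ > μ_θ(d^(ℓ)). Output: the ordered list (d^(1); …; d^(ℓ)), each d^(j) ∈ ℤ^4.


Barcode: M ≅ I[1,4]^2, I[2,3], I[3,3]. HN layers by μ_θ (4 steps, strictly decreasing):
  μ^(1)=37/2; μ^(2)=17/3; μ^(3)=-9; μ^(4)=-31

((0, 1, 1, 0); (0, 2, 2, 2); (0, 0, 1, 0); (2, 0, 0, 0))


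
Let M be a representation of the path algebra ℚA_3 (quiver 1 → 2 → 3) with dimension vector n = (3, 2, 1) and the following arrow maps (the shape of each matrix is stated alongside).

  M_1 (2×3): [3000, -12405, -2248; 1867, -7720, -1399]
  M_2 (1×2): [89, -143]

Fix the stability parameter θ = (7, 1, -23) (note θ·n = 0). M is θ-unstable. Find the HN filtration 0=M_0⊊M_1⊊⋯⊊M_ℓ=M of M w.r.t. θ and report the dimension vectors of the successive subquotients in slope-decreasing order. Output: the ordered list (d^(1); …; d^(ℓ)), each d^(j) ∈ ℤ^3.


Interval decomposition of M: I[1,1], I[1,2], I[1,3].
HN type (ℓ=3): μ^(1)=7; μ^(2)=4; μ^(3)=-5

((1, 0, 0); (1, 1, 0); (1, 1, 1))


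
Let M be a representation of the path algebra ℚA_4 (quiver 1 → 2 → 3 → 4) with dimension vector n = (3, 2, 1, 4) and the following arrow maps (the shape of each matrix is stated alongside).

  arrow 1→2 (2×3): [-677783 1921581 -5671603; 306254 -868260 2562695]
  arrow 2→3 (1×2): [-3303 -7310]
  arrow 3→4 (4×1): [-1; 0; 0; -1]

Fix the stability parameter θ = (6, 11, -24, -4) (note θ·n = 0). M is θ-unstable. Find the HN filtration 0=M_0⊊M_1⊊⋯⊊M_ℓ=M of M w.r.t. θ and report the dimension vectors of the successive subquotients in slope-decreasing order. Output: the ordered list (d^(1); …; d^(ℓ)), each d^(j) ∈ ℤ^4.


Via rank(M_{q-1}∘⋯∘M_p): M ≅ I[1,1], I[1,2], I[1,4], I[4,4]^3.
μ_θ-semistable layers: μ^(1)=11; μ^(2)=6; μ^(3)=-11/4; μ^(4)=-4

((0, 1, 0, 0); (2, 0, 0, 0); (1, 1, 1, 1); (0, 0, 0, 3))


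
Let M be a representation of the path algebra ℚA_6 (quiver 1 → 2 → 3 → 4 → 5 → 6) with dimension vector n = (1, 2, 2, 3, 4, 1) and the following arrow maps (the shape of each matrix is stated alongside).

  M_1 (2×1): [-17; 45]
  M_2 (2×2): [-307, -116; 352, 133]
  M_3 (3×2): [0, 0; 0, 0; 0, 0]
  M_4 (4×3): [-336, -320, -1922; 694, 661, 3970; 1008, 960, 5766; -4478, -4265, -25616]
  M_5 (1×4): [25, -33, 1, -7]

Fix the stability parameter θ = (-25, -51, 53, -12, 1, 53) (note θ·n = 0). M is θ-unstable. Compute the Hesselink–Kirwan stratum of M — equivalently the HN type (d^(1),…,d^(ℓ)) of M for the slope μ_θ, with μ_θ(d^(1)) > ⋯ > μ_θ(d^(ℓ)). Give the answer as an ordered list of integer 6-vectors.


Interval decomposition of M: I[1,3], I[2,3], I[4,4], I[4,5], I[4,6], I[5,5]^2.
HN type (ℓ=5): μ^(1)=53; μ^(2)=1; μ^(3)=-12; μ^(4)=-38; μ^(5)=-51

((0, 0, 2, 0, 0, 1); (0, 0, 0, 0, 4, 0); (0, 0, 0, 3, 0, 0); (1, 1, 0, 0, 0, 0); (0, 1, 0, 0, 0, 0))


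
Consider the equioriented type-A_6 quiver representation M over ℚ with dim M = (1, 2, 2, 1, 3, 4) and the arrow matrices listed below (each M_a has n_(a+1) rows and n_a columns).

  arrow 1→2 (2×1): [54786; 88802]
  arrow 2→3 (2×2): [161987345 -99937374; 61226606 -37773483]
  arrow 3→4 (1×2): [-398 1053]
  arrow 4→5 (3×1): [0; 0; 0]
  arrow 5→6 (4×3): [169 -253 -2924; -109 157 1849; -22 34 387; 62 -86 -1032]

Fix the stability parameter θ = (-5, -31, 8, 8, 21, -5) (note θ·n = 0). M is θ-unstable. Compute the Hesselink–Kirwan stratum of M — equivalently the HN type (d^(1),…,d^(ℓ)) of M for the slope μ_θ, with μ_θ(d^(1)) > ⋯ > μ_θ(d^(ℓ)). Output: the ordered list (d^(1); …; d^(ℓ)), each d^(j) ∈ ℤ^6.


Interval decomposition of M: I[1,4], I[2,3], I[5,5], I[5,6]^2, I[6,6]^2.
HN type (ℓ=5): μ^(1)=21; μ^(2)=8; μ^(3)=-5; μ^(4)=-18; μ^(5)=-31

((0, 0, 0, 0, 1, 0); (0, 0, 2, 1, 2, 2); (0, 0, 0, 0, 0, 2); (1, 1, 0, 0, 0, 0); (0, 1, 0, 0, 0, 0))


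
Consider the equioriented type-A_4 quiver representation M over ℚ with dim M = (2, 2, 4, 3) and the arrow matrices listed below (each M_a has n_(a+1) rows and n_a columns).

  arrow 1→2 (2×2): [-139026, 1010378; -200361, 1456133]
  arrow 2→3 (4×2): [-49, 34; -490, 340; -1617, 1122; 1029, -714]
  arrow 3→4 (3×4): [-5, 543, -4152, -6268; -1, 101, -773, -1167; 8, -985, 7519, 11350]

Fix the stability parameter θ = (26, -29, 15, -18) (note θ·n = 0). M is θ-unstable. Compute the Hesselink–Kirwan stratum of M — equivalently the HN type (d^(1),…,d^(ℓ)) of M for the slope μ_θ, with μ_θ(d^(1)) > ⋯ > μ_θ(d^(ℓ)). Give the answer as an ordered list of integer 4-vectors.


Interval decomposition of M: I[1,1], I[1,2], I[2,4], I[3,3], I[3,4]^2.
HN type (ℓ=4): μ^(1)=26; μ^(2)=15; μ^(3)=-3/2; μ^(4)=-29

((1, 0, 0, 0); (0, 0, 1, 0); (1, 1, 3, 3); (0, 1, 0, 0))


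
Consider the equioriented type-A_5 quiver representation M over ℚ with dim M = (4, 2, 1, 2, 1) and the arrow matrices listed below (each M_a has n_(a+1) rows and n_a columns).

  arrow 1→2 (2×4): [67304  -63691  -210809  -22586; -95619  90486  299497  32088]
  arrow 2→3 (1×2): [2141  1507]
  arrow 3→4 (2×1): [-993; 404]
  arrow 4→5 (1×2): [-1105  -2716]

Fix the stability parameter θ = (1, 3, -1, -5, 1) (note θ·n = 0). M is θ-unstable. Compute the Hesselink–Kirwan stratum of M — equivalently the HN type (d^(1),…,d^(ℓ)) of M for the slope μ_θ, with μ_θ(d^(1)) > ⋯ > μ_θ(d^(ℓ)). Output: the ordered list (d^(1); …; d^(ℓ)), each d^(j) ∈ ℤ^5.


Via rank(M_{q-1}∘⋯∘M_p): M ≅ I[1,1]^2, I[1,2], I[1,5], I[4,4].
μ_θ-semistable layers: μ^(1)=3; μ^(2)=1; μ^(3)=-1/2; μ^(4)=-5

((0, 1, 0, 0, 0); (3, 0, 0, 0, 1); (1, 1, 1, 1, 0); (0, 0, 0, 1, 0))


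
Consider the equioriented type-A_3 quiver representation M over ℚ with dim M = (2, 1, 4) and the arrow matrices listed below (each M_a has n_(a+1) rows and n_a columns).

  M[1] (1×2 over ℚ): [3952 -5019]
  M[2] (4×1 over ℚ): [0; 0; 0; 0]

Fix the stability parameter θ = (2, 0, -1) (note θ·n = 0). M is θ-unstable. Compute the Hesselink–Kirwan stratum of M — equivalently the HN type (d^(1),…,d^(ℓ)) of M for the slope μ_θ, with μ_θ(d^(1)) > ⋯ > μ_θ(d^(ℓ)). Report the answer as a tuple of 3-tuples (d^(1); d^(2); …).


Via rank(M_{q-1}∘⋯∘M_p): M ≅ I[1,1], I[1,2], I[3,3]^4.
μ_θ-semistable layers: μ^(1)=2; μ^(2)=1; μ^(3)=-1

((1, 0, 0); (1, 1, 0); (0, 0, 4))


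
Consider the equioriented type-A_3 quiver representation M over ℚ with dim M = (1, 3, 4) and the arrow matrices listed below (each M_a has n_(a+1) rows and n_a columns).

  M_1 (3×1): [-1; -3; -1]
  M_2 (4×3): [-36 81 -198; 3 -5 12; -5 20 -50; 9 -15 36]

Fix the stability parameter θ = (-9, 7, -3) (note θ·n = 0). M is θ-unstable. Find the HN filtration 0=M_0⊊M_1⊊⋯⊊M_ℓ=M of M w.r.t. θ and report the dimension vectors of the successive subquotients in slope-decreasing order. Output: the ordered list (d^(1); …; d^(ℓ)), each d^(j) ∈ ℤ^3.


Via rank(M_{q-1}∘⋯∘M_p): M ≅ I[1,3], I[2,2], I[2,3], I[3,3]^2.
μ_θ-semistable layers: μ^(1)=7; μ^(2)=2; μ^(3)=-3; μ^(4)=-9

((0, 1, 0); (0, 2, 2); (0, 0, 2); (1, 0, 0))


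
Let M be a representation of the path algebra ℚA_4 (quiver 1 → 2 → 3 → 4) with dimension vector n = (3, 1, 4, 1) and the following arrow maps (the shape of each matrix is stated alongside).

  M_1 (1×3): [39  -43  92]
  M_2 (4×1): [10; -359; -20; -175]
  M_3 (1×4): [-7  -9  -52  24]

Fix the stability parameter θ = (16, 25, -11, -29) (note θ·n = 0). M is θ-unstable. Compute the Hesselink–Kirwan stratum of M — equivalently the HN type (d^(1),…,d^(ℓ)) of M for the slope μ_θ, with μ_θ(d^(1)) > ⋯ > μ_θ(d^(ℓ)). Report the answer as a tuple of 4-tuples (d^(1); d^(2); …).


Barcode: M ≅ I[1,1]^2, I[1,4], I[3,3]^3. HN layers by μ_θ (3 steps, strictly decreasing):
  μ^(1)=16; μ^(2)=1/4; μ^(3)=-11

((2, 0, 0, 0); (1, 1, 1, 1); (0, 0, 3, 0))


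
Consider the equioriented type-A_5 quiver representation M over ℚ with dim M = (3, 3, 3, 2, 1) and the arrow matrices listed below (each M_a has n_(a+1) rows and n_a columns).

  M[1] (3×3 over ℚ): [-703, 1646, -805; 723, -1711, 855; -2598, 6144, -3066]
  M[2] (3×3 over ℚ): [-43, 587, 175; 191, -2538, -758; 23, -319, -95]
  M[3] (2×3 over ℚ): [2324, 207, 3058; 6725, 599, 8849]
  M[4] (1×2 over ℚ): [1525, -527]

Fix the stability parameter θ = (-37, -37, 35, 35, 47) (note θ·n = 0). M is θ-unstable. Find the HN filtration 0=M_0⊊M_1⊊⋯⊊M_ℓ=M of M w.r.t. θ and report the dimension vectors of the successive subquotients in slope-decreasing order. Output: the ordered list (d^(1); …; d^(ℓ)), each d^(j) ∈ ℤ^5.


Barcode: M ≅ I[1,1], I[1,4], I[1,5], I[2,3]. HN layers by μ_θ (3 steps, strictly decreasing):
  μ^(1)=47; μ^(2)=35; μ^(3)=-37

((0, 0, 0, 0, 1); (0, 0, 3, 2, 0); (3, 3, 0, 0, 0))


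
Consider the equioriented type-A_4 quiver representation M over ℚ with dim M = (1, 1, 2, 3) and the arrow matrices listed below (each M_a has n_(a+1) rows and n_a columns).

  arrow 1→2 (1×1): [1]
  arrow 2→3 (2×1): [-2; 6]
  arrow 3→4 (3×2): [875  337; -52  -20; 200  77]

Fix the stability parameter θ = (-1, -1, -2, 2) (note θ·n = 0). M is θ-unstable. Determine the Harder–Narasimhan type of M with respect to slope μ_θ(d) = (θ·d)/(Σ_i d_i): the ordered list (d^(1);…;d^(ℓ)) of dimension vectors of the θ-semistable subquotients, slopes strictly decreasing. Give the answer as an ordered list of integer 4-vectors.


Interval decomposition of M: I[1,4], I[3,4], I[4,4].
HN type (ℓ=3): μ^(1)=2; μ^(2)=-4/3; μ^(3)=-2

((0, 0, 0, 3); (1, 1, 1, 0); (0, 0, 1, 0))


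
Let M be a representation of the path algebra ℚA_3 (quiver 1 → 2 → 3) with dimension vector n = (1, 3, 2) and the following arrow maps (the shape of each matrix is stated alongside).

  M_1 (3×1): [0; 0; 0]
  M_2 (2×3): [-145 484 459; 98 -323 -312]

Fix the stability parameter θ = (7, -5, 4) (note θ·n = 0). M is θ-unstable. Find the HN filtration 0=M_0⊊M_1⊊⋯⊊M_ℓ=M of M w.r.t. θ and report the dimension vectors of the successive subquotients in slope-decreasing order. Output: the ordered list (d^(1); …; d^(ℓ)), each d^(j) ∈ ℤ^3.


Interval decomposition of M: I[1,1], I[2,2], I[2,3]^2.
HN type (ℓ=3): μ^(1)=7; μ^(2)=4; μ^(3)=-5

((1, 0, 0); (0, 0, 2); (0, 3, 0))


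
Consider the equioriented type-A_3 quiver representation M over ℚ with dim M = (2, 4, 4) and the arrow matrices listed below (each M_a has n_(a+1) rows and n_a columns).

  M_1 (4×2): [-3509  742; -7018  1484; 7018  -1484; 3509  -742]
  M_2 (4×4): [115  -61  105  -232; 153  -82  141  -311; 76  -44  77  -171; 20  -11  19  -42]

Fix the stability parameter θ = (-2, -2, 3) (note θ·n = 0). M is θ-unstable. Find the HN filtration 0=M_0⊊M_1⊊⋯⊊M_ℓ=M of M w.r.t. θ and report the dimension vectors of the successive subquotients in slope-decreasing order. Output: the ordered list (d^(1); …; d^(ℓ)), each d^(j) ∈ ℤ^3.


Barcode: M ≅ I[1,1], I[1,3], I[2,3]^3. HN layers by μ_θ (2 steps, strictly decreasing):
  μ^(1)=3; μ^(2)=-2

((0, 0, 4); (2, 4, 0))


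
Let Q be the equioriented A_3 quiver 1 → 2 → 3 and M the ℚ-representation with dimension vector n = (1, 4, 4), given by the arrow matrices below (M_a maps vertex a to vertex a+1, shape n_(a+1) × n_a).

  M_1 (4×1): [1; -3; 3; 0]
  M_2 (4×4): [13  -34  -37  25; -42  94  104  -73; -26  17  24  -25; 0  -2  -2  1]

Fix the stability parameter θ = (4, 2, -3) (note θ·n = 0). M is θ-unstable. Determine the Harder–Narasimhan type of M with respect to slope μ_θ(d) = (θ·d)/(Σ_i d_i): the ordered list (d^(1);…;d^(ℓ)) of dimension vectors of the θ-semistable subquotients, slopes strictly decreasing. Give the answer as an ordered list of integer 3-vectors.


Interval decomposition of M: I[1,3], I[2,2], I[2,3]^2, I[3,3].
HN type (ℓ=4): μ^(1)=2; μ^(2)=1; μ^(3)=-1/2; μ^(4)=-3

((0, 1, 0); (1, 1, 1); (0, 2, 2); (0, 0, 1))


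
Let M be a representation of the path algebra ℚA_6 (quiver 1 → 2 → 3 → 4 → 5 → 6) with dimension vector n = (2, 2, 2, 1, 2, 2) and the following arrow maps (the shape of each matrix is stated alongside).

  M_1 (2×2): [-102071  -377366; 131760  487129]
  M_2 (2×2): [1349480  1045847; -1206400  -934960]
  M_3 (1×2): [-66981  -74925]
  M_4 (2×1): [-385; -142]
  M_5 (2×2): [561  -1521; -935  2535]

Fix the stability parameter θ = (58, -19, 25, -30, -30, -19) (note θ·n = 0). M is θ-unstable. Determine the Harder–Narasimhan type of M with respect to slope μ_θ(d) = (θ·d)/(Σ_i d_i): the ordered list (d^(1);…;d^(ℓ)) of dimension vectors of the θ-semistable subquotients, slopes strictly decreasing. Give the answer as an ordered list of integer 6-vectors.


Via rank(M_{q-1}∘⋯∘M_p): M ≅ I[1,2], I[1,6], I[3,3], I[5,5], I[6,6].
μ_θ-semistable layers: μ^(1)=25; μ^(2)=39/2; μ^(3)=-5/2; μ^(4)=-19; μ^(5)=-30

((0, 0, 1, 0, 0, 0); (1, 1, 0, 0, 0, 0); (1, 1, 1, 1, 1, 1); (0, 0, 0, 0, 0, 1); (0, 0, 0, 0, 1, 0))


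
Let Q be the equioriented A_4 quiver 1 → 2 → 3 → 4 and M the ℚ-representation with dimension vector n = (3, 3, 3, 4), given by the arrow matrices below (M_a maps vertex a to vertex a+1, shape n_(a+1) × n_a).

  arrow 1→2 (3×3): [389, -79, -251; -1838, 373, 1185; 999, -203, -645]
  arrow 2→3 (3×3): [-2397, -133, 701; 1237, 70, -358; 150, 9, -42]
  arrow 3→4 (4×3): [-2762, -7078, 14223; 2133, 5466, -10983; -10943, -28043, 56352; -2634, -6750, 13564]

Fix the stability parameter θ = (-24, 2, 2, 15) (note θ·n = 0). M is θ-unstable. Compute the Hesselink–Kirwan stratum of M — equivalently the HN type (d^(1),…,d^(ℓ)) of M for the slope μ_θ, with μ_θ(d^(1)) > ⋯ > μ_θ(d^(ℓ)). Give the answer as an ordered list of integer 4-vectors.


Via rank(M_{q-1}∘⋯∘M_p): M ≅ I[1,4]^3, I[4,4].
μ_θ-semistable layers: μ^(1)=15; μ^(2)=2; μ^(3)=-24

((0, 0, 0, 4); (0, 3, 3, 0); (3, 0, 0, 0))


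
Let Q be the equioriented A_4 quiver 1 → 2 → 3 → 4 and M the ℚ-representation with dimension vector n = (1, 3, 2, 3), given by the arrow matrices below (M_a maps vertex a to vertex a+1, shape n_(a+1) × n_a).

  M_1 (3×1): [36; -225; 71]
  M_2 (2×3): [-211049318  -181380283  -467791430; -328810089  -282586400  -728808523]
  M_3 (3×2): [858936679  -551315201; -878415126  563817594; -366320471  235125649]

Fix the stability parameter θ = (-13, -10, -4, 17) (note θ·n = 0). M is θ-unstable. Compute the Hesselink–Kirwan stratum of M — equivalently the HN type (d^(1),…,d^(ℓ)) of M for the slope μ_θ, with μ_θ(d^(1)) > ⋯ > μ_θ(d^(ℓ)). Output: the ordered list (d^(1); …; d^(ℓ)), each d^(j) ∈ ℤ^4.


Via rank(M_{q-1}∘⋯∘M_p): M ≅ I[1,3], I[2,2], I[2,4], I[4,4]^2.
μ_θ-semistable layers: μ^(1)=17; μ^(2)=-4; μ^(3)=-10; μ^(4)=-13

((0, 0, 0, 3); (0, 0, 2, 0); (0, 3, 0, 0); (1, 0, 0, 0))


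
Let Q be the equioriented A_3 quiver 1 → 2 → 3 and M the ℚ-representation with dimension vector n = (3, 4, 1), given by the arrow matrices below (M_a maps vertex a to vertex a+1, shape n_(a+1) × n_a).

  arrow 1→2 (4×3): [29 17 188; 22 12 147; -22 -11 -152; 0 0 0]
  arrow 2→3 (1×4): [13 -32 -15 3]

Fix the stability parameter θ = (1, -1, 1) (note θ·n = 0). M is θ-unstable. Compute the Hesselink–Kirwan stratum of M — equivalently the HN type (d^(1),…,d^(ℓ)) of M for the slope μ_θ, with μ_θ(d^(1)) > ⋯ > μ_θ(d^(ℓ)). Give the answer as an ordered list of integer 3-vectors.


Barcode: M ≅ I[1,2]^2, I[1,3], I[2,2]. HN layers by μ_θ (3 steps, strictly decreasing):
  μ^(1)=1; μ^(2)=0; μ^(3)=-1

((0, 0, 1); (3, 3, 0); (0, 1, 0))
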